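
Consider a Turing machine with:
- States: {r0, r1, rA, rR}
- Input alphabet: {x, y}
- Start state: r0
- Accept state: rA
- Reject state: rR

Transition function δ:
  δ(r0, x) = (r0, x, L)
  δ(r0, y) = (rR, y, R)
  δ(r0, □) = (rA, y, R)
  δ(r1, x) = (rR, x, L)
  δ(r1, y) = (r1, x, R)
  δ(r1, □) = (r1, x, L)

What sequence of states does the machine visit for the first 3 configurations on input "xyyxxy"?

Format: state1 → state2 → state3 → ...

Execution trace:
Initial: [r0]xyyxxy
Step 1: δ(r0, x) = (r0, x, L) → [r0]□xyyxxy
Step 2: δ(r0, □) = (rA, y, R) → y[rA]xyyxxy

The machine reaches the accept state rA and halts.

State sequence: r0 → r0 → rA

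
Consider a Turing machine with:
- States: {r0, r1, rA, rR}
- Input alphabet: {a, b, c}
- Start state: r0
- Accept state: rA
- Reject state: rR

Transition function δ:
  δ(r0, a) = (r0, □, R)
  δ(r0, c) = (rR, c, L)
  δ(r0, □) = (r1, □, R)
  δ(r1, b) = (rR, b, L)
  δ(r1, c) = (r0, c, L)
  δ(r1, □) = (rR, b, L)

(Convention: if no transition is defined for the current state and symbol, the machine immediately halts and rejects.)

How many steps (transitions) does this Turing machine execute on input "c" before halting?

Execution trace:
Initial: [r0]c
Step 1: δ(r0, c) = (rR, c, L) → [rR]□c

The machine reaches the reject state rR and halts.

The machine executed 1 step before halting.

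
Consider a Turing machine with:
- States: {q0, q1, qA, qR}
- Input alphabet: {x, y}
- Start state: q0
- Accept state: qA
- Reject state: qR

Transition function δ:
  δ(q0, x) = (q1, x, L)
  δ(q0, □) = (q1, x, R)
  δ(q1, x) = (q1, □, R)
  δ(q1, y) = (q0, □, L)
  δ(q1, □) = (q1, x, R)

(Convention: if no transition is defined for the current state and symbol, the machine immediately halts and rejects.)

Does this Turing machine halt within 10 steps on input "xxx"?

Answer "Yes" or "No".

Execution trace:
Initial: [q0]xxx
Step 1: δ(q0, x) = (q1, x, L) → [q1]□xxx
Step 2: δ(q1, □) = (q1, x, R) → x[q1]xxx
Step 3: δ(q1, x) = (q1, □, R) → x□[q1]xx
Step 4: δ(q1, x) = (q1, □, R) → x□□[q1]x
Step 5: δ(q1, x) = (q1, □, R) → x□□□[q1]□
Step 6: δ(q1, □) = (q1, x, R) → x□□□x[q1]□
Step 7: δ(q1, □) = (q1, x, R) → x□□□xx[q1]□
Step 8: δ(q1, □) = (q1, x, R) → x□□□xxx[q1]□
Step 9: δ(q1, □) = (q1, x, R) → x□□□xxxx[q1]□
Step 10: δ(q1, □) = (q1, x, R) → x□□□xxxxx[q1]□

The machine has not reached a halting state after 10 steps.
The machine did not halt within the 10-step bound.

Answer: No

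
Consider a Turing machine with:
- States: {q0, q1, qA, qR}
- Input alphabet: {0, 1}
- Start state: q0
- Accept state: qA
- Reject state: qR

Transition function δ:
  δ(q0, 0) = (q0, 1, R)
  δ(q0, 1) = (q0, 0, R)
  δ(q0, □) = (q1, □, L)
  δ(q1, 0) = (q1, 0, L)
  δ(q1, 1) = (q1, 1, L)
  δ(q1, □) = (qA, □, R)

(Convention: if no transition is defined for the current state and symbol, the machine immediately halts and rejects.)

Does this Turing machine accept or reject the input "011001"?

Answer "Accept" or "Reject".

Execution trace:
Initial: [q0]011001
Step 1: δ(q0, 0) = (q0, 1, R) → 1[q0]11001
Step 2: δ(q0, 1) = (q0, 0, R) → 10[q0]1001
Step 3: δ(q0, 1) = (q0, 0, R) → 100[q0]001
Step 4: δ(q0, 0) = (q0, 1, R) → 1001[q0]01
Step 5: δ(q0, 0) = (q0, 1, R) → 10011[q0]1
Step 6: δ(q0, 1) = (q0, 0, R) → 100110[q0]□
Step 7: δ(q0, □) = (q1, □, L) → 10011[q1]0□
Step 8: δ(q1, 0) = (q1, 0, L) → 1001[q1]10□
Step 9: δ(q1, 1) = (q1, 1, L) → 100[q1]110□
Step 10: δ(q1, 1) = (q1, 1, L) → 10[q1]0110□
Step 11: δ(q1, 0) = (q1, 0, L) → 1[q1]00110□
Step 12: δ(q1, 0) = (q1, 0, L) → [q1]100110□
Step 13: δ(q1, 1) = (q1, 1, L) → [q1]□100110□
Step 14: δ(q1, □) = (qA, □, R) → □[qA]100110□

The machine reaches the accept state qA and halts.

Answer: Accept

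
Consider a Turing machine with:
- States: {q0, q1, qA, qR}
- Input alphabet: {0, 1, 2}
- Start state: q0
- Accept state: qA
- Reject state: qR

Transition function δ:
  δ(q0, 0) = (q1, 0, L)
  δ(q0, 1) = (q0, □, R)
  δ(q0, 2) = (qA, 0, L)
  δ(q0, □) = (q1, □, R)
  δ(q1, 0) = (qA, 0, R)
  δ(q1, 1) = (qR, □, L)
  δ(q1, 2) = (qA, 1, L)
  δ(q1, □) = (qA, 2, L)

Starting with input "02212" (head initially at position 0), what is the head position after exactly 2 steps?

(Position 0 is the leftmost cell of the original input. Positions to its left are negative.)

Execution trace (head position shown):
Step 0: [q0]02212  (head at position 0)
Step 1: move left → [q1]□02212  (head at position -1)
Step 2: move left → [qA]□202212  (head at position -2)

After 2 steps, the head is at position -2.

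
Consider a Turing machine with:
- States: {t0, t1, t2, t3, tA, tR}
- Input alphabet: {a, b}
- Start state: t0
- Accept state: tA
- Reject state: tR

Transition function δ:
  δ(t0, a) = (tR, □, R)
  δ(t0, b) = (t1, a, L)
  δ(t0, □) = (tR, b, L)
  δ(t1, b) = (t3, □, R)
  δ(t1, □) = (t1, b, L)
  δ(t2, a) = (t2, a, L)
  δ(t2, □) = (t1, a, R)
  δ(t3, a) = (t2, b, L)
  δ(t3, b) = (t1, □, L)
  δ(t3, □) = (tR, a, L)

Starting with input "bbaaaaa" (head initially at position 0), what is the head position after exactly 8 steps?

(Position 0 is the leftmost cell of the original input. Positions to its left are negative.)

Execution trace (head position shown):
Step 0: [t0]bbaaaaa  (head at position 0)
Step 1: move left → [t1]□abaaaaa  (head at position -1)
Step 2: move left → [t1]□babaaaaa  (head at position -2)
Step 3: move left → [t1]□bbabaaaaa  (head at position -3)
Step 4: move left → [t1]□bbbabaaaaa  (head at position -4)
Step 5: move left → [t1]□bbbbabaaaaa  (head at position -5)
Step 6: move left → [t1]□bbbbbabaaaaa  (head at position -6)
Step 7: move left → [t1]□bbbbbbabaaaaa  (head at position -7)
Step 8: move left → [t1]□bbbbbbbabaaaaa  (head at position -8)

After 8 steps, the head is at position -8.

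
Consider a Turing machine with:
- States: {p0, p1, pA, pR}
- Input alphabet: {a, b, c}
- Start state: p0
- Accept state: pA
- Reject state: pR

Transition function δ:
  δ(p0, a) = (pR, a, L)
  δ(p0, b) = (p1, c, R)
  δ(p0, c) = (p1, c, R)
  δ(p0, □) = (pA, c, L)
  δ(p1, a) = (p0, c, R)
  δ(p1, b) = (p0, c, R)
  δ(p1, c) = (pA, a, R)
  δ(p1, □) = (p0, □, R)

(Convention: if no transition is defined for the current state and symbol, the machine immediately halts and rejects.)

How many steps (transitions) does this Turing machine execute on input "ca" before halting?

Execution trace:
Initial: [p0]ca
Step 1: δ(p0, c) = (p1, c, R) → c[p1]a
Step 2: δ(p1, a) = (p0, c, R) → cc[p0]□
Step 3: δ(p0, □) = (pA, c, L) → c[pA]cc

The machine reaches the accept state pA and halts.

The machine executed 3 steps before halting.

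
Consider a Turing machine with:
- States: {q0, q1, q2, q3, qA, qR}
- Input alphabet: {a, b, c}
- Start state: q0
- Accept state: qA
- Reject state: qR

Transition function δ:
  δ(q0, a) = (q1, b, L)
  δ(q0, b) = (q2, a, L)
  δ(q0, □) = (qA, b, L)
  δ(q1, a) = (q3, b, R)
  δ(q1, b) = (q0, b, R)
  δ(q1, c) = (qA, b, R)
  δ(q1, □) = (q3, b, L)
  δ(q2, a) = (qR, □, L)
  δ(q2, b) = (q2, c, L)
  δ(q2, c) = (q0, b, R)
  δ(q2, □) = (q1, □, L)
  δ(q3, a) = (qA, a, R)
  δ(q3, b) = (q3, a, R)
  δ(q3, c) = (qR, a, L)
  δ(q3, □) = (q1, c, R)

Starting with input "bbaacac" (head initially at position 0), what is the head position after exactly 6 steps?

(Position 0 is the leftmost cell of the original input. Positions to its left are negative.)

Execution trace (head position shown):
Step 0: [q0]bbaacac  (head at position 0)
Step 1: move left → [q2]□abaacac  (head at position -1)
Step 2: move left → [q1]□□abaacac  (head at position -2)
Step 3: move left → [q3]□b□abaacac  (head at position -3)
Step 4: move right → c[q1]b□abaacac  (head at position -2)
Step 5: move right → cb[q0]□abaacac  (head at position -1)
Step 6: move left → c[qA]bbabaacac  (head at position -2)

After 6 steps, the head is at position -2.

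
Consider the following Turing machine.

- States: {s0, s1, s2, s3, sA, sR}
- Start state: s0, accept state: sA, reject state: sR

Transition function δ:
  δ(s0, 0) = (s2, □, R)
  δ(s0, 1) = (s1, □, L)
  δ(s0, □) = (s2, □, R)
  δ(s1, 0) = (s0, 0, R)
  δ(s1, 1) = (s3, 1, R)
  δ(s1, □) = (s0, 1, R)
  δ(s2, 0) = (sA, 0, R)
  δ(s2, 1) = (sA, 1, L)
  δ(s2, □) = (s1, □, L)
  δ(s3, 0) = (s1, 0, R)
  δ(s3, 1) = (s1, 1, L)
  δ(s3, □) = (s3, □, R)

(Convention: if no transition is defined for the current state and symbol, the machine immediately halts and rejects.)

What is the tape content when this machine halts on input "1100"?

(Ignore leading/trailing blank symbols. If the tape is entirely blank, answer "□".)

Execution trace:
Initial: [s0]1100
Step 1: δ(s0, 1) = (s1, □, L) → [s1]□□100
Step 2: δ(s1, □) = (s0, 1, R) → 1[s0]□100
Step 3: δ(s0, □) = (s2, □, R) → 1□[s2]100
Step 4: δ(s2, 1) = (sA, 1, L) → 1[sA]□100

The machine reaches the accept state sA and halts.

Final tape (ignoring leading/trailing blanks): 1□100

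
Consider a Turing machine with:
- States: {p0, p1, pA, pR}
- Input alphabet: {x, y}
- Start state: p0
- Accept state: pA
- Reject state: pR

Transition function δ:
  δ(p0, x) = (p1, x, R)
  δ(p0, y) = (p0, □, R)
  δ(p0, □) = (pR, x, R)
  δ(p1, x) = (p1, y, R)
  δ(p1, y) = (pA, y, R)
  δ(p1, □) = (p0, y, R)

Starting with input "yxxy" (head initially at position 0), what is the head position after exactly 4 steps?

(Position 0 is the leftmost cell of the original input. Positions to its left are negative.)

Execution trace (head position shown):
Step 0: [p0]yxxy  (head at position 0)
Step 1: move right → □[p0]xxy  (head at position 1)
Step 2: move right → □x[p1]xy  (head at position 2)
Step 3: move right → □xy[p1]y  (head at position 3)
Step 4: move right → □xyy[pA]□  (head at position 4)

After 4 steps, the head is at position 4.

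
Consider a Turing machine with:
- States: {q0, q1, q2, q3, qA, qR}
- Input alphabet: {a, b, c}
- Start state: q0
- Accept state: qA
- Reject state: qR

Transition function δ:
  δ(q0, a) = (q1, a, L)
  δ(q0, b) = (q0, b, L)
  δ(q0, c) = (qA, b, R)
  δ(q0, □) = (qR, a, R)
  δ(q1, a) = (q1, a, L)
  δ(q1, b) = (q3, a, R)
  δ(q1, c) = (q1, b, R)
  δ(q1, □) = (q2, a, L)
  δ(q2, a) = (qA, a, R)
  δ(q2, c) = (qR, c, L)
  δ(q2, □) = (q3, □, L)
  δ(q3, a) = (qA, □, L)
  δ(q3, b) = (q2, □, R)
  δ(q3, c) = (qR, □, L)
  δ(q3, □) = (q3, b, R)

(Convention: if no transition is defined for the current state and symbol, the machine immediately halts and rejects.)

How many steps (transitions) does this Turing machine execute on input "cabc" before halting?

Execution trace:
Initial: [q0]cabc
Step 1: δ(q0, c) = (qA, b, R) → b[qA]abc

The machine reaches the accept state qA and halts.

The machine executed 1 step before halting.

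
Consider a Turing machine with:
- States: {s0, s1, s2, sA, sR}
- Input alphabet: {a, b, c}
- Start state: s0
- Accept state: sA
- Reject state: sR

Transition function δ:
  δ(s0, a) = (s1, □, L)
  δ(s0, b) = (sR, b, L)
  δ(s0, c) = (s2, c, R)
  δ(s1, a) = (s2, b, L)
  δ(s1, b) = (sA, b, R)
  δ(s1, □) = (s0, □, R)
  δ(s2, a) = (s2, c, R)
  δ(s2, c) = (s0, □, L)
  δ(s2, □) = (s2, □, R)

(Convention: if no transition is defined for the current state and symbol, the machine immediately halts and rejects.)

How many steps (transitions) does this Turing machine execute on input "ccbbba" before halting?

Execution trace:
Initial: [s0]ccbbba
Step 1: δ(s0, c) = (s2, c, R) → c[s2]cbbba
Step 2: δ(s2, c) = (s0, □, L) → [s0]c□bbba
Step 3: δ(s0, c) = (s2, c, R) → c[s2]□bbba
Step 4: δ(s2, □) = (s2, □, R) → c□[s2]bbba

No transition is defined for δ(s2, b). By convention the machine halts and rejects.

The machine executed 4 steps before halting.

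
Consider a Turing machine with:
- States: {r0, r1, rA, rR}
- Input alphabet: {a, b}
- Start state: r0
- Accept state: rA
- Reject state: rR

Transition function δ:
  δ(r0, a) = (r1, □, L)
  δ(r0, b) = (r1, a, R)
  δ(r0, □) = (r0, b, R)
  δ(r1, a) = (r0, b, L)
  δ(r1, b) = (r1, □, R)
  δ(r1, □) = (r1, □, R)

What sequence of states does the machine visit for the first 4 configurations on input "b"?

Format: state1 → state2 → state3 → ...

Execution trace:
Initial: [r0]b
Step 1: δ(r0, b) = (r1, a, R) → a[r1]□
Step 2: δ(r1, □) = (r1, □, R) → a□[r1]□
Step 3: δ(r1, □) = (r1, □, R) → a□□[r1]□

State sequence: r0 → r1 → r1 → r1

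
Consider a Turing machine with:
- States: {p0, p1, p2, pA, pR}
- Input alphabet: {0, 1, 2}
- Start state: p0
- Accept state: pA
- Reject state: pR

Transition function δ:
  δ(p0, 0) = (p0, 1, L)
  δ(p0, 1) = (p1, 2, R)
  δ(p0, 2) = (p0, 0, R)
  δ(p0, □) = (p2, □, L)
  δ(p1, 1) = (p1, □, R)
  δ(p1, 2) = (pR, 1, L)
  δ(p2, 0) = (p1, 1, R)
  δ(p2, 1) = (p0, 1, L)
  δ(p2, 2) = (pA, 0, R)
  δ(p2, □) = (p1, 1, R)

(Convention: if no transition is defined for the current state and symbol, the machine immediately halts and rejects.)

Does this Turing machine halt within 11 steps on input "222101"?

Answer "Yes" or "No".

Execution trace:
Initial: [p0]222101
Step 1: δ(p0, 2) = (p0, 0, R) → 0[p0]22101
Step 2: δ(p0, 2) = (p0, 0, R) → 00[p0]2101
Step 3: δ(p0, 2) = (p0, 0, R) → 000[p0]101
Step 4: δ(p0, 1) = (p1, 2, R) → 0002[p1]01

No transition is defined for δ(p1, 0). By convention the machine halts and rejects.
The machine halted after 4 steps (within the 11-step bound).

Answer: Yes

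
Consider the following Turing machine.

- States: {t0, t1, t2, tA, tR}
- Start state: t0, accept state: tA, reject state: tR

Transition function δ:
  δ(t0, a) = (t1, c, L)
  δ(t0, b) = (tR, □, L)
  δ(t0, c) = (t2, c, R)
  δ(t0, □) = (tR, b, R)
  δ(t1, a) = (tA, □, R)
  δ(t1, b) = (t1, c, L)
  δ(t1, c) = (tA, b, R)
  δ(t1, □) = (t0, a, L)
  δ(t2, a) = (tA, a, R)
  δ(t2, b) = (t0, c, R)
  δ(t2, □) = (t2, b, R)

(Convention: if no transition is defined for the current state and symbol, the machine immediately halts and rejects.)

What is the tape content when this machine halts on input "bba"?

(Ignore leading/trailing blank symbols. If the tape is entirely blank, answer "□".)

Execution trace:
Initial: [t0]bba
Step 1: δ(t0, b) = (tR, □, L) → [tR]□□ba

The machine reaches the reject state tR and halts.

Final tape (ignoring leading/trailing blanks): ba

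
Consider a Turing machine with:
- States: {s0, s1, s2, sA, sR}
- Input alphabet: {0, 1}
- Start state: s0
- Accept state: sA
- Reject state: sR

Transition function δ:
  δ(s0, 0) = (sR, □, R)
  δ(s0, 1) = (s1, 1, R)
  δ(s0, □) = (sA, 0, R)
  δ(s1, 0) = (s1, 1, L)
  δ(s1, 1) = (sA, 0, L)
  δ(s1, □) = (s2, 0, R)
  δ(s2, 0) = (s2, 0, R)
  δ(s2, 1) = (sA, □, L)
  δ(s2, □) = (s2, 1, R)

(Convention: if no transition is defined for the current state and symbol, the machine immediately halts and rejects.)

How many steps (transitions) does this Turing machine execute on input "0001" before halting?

Execution trace:
Initial: [s0]0001
Step 1: δ(s0, 0) = (sR, □, R) → □[sR]001

The machine reaches the reject state sR and halts.

The machine executed 1 step before halting.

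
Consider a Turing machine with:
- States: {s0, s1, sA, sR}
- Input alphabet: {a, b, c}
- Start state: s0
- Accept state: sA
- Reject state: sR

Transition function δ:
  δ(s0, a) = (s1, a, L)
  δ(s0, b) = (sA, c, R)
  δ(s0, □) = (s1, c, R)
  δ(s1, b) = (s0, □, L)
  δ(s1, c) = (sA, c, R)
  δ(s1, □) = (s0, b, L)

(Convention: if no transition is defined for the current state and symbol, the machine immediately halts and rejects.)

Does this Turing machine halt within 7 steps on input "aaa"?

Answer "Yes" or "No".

Execution trace:
Initial: [s0]aaa
Step 1: δ(s0, a) = (s1, a, L) → [s1]□aaa
Step 2: δ(s1, □) = (s0, b, L) → [s0]□baaa
Step 3: δ(s0, □) = (s1, c, R) → c[s1]baaa
Step 4: δ(s1, b) = (s0, □, L) → [s0]c□aaa

No transition is defined for δ(s0, c). By convention the machine halts and rejects.
The machine halted after 4 steps (within the 7-step bound).

Answer: Yes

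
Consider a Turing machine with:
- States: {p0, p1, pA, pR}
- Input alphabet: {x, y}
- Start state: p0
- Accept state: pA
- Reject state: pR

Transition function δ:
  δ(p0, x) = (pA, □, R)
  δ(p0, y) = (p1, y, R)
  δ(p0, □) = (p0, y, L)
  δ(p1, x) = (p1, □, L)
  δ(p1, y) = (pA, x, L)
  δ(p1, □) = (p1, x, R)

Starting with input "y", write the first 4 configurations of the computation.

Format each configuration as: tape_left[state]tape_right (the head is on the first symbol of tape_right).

Transitions applied:
Step 1: δ(p0, y) = (p1, y, R)
Step 2: δ(p1, □) = (p1, x, R)
Step 3: δ(p1, □) = (p1, x, R)

The first 4 configurations are:
[p0]y ⊢ y[p1]□ ⊢ yx[p1]□ ⊢ yxx[p1]□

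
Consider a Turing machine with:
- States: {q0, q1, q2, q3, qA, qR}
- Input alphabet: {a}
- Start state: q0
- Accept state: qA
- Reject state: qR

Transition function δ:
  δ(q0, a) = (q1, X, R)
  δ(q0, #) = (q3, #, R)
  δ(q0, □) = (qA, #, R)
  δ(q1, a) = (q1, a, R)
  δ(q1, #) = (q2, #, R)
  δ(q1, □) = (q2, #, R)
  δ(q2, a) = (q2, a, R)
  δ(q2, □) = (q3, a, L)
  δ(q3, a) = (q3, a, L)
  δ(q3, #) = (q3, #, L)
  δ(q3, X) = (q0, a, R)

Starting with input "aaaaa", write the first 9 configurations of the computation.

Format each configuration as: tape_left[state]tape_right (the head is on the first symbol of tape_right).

Transitions applied:
Step 1: δ(q0, a) = (q1, X, R)
Step 2: δ(q1, a) = (q1, a, R)
Step 3: δ(q1, a) = (q1, a, R)
Step 4: δ(q1, a) = (q1, a, R)
Step 5: δ(q1, a) = (q1, a, R)
Step 6: δ(q1, □) = (q2, #, R)
Step 7: δ(q2, □) = (q3, a, L)
Step 8: δ(q3, #) = (q3, #, L)

The first 9 configurations are:
[q0]aaaaa ⊢ X[q1]aaaa ⊢ Xa[q1]aaa ⊢ Xaa[q1]aa ⊢ Xaaa[q1]a ⊢ Xaaaa[q1]□ ⊢ Xaaaa#[q2]□ ⊢ Xaaaa[q3]#a ⊢ Xaaa[q3]a#a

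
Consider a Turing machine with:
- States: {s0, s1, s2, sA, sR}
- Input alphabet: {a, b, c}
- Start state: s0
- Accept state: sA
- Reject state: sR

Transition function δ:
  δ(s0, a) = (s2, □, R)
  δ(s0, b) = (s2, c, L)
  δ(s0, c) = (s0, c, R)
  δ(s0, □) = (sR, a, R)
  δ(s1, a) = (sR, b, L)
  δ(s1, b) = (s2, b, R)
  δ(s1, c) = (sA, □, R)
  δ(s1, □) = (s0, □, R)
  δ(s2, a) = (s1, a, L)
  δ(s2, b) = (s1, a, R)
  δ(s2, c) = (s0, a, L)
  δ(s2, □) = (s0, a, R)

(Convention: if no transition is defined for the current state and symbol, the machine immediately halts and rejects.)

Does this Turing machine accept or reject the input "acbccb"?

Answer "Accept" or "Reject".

Execution trace:
Initial: [s0]acbccb
Step 1: δ(s0, a) = (s2, □, R) → □[s2]cbccb
Step 2: δ(s2, c) = (s0, a, L) → [s0]□abccb
Step 3: δ(s0, □) = (sR, a, R) → a[sR]abccb

The machine reaches the reject state sR and halts.

Answer: Reject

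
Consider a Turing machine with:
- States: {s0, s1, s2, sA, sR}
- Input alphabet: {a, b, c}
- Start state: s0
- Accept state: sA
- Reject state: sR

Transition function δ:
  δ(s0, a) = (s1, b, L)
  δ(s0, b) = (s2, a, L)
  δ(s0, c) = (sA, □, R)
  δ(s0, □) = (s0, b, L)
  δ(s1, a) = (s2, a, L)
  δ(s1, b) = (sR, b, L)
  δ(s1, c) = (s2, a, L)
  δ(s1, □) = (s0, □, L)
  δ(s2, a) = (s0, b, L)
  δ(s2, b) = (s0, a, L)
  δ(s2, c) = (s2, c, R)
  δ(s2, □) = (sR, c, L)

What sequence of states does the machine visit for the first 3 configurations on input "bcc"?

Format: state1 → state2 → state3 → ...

Execution trace:
Initial: [s0]bcc
Step 1: δ(s0, b) = (s2, a, L) → [s2]□acc
Step 2: δ(s2, □) = (sR, c, L) → [sR]□cacc

The machine reaches the reject state sR and halts.

State sequence: s0 → s2 → sR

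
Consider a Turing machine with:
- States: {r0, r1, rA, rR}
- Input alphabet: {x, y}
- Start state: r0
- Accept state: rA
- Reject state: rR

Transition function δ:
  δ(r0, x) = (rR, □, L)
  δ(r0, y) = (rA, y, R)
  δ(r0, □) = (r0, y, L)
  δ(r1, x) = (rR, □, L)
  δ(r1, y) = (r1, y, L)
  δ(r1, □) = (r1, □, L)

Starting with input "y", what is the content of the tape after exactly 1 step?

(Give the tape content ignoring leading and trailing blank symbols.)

Execution trace:
Initial: [r0]y
Step 1: δ(r0, y) = (rA, y, R) → y[rA]□

The machine reaches the accept state rA and halts.

After 1 step, the tape (ignoring leading/trailing blanks) is: y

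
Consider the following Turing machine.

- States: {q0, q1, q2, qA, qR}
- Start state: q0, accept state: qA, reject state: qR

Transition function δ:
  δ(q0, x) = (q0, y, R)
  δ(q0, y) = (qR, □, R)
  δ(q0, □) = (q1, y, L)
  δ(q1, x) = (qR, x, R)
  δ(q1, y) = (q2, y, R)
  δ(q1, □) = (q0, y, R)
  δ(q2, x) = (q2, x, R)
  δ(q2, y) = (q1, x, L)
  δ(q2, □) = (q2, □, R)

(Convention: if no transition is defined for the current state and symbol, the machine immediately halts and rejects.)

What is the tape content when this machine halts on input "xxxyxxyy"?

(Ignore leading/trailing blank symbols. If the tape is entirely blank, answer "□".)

Execution trace:
Initial: [q0]xxxyxxyy
Step 1: δ(q0, x) = (q0, y, R) → y[q0]xxyxxyy
Step 2: δ(q0, x) = (q0, y, R) → yy[q0]xyxxyy
Step 3: δ(q0, x) = (q0, y, R) → yyy[q0]yxxyy
Step 4: δ(q0, y) = (qR, □, R) → yyy□[qR]xxyy

The machine reaches the reject state qR and halts.

Final tape (ignoring leading/trailing blanks): yyy□xxyy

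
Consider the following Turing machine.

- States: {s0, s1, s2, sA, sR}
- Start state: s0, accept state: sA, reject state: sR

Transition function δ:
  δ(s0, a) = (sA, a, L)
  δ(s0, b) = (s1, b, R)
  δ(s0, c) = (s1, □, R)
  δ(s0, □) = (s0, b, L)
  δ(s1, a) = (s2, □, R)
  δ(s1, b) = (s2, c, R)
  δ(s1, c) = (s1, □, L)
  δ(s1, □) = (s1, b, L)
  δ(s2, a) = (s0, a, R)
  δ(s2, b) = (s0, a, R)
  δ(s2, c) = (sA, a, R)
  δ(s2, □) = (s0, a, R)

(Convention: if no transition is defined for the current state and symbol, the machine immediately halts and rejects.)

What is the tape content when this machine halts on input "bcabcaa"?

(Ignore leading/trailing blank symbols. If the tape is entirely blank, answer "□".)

Execution trace:
Initial: [s0]bcabcaa
Step 1: δ(s0, b) = (s1, b, R) → b[s1]cabcaa
Step 2: δ(s1, c) = (s1, □, L) → [s1]b□abcaa
Step 3: δ(s1, b) = (s2, c, R) → c[s2]□abcaa
Step 4: δ(s2, □) = (s0, a, R) → ca[s0]abcaa
Step 5: δ(s0, a) = (sA, a, L) → c[sA]aabcaa

The machine reaches the accept state sA and halts.

Final tape (ignoring leading/trailing blanks): caabcaa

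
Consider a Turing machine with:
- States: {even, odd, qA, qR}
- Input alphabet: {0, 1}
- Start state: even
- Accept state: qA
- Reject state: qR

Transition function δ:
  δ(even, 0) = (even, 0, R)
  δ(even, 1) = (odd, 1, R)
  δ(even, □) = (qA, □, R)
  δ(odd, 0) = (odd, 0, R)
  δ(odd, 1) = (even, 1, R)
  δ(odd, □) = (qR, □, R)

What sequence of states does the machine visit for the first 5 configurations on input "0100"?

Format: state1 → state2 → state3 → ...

Execution trace:
Initial: [even]0100
Step 1: δ(even, 0) = (even, 0, R) → 0[even]100
Step 2: δ(even, 1) = (odd, 1, R) → 01[odd]00
Step 3: δ(odd, 0) = (odd, 0, R) → 010[odd]0
Step 4: δ(odd, 0) = (odd, 0, R) → 0100[odd]□

State sequence: even → even → odd → odd → odd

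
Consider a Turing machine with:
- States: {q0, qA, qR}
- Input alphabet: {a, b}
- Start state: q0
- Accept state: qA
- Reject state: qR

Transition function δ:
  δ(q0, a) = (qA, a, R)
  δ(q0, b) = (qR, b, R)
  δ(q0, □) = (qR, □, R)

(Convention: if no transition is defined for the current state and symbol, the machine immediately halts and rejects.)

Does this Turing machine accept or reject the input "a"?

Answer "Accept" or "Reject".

Execution trace:
Initial: [q0]a
Step 1: δ(q0, a) = (qA, a, R) → a[qA]□

The machine reaches the accept state qA and halts.

Answer: Accept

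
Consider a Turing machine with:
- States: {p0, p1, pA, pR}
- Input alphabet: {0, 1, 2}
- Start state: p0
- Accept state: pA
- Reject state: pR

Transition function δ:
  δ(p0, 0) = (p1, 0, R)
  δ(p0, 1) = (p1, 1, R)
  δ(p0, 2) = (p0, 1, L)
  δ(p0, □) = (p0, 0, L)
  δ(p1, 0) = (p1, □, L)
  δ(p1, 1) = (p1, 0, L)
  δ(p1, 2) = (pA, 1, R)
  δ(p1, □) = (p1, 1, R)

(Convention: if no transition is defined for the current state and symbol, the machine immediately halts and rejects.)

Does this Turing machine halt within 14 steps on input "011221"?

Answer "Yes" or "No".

Execution trace:
Initial: [p0]011221
Step 1: δ(p0, 0) = (p1, 0, R) → 0[p1]11221
Step 2: δ(p1, 1) = (p1, 0, L) → [p1]001221
Step 3: δ(p1, 0) = (p1, □, L) → [p1]□□01221
Step 4: δ(p1, □) = (p1, 1, R) → 1[p1]□01221
Step 5: δ(p1, □) = (p1, 1, R) → 11[p1]01221
Step 6: δ(p1, 0) = (p1, □, L) → 1[p1]1□1221
Step 7: δ(p1, 1) = (p1, 0, L) → [p1]10□1221
Step 8: δ(p1, 1) = (p1, 0, L) → [p1]□00□1221
Step 9: δ(p1, □) = (p1, 1, R) → 1[p1]00□1221
Step 10: δ(p1, 0) = (p1, □, L) → [p1]1□0□1221
Step 11: δ(p1, 1) = (p1, 0, L) → [p1]□0□0□1221
Step 12: δ(p1, □) = (p1, 1, R) → 1[p1]0□0□1221
Step 13: δ(p1, 0) = (p1, □, L) → [p1]1□□0□1221
Step 14: δ(p1, 1) = (p1, 0, L) → [p1]□0□□0□1221

The machine has not reached a halting state after 14 steps.
The machine did not halt within the 14-step bound.

Answer: No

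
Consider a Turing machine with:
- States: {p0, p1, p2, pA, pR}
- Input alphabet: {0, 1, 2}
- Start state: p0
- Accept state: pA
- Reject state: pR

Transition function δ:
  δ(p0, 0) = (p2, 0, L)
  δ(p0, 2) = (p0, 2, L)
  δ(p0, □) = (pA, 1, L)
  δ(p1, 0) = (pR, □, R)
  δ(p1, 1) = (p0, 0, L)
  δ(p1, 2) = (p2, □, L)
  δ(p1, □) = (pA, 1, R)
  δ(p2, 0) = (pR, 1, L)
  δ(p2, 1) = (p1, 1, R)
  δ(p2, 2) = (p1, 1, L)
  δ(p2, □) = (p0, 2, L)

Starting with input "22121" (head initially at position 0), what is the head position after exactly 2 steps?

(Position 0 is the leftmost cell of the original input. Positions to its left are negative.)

Execution trace (head position shown):
Step 0: [p0]22121  (head at position 0)
Step 1: move left → [p0]□22121  (head at position -1)
Step 2: move left → [pA]□122121  (head at position -2)

After 2 steps, the head is at position -2.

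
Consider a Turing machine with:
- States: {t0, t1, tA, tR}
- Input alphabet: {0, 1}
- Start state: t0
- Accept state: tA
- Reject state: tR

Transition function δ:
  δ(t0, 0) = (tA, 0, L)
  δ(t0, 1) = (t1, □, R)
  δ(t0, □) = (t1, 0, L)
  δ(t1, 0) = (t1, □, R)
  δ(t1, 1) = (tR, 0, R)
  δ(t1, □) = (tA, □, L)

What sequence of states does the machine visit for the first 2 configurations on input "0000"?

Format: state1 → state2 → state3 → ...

Execution trace:
Initial: [t0]0000
Step 1: δ(t0, 0) = (tA, 0, L) → [tA]□0000

The machine reaches the accept state tA and halts.

State sequence: t0 → tA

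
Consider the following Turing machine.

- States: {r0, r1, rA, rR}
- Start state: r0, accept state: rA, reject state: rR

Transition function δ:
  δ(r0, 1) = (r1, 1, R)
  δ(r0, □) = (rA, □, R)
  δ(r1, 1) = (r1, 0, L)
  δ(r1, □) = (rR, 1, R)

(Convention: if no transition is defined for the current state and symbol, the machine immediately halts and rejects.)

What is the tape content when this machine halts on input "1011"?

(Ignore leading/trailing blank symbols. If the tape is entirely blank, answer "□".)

Execution trace:
Initial: [r0]1011
Step 1: δ(r0, 1) = (r1, 1, R) → 1[r1]011

No transition is defined for δ(r1, 0). By convention the machine halts and rejects.

Final tape (ignoring leading/trailing blanks): 1011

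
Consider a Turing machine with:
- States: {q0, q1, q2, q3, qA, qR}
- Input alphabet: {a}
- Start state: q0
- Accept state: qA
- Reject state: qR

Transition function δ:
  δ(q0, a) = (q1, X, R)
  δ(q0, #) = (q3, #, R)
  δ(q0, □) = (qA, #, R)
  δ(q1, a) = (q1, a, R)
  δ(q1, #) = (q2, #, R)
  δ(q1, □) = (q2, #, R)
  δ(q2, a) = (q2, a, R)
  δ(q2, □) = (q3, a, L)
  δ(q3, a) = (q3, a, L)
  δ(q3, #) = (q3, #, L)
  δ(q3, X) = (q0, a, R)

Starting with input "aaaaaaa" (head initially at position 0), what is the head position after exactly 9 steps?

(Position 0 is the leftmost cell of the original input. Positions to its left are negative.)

Execution trace (head position shown):
Step 0: [q0]aaaaaaa  (head at position 0)
Step 1: move right → X[q1]aaaaaa  (head at position 1)
Step 2: move right → Xa[q1]aaaaa  (head at position 2)
Step 3: move right → Xaa[q1]aaaa  (head at position 3)
Step 4: move right → Xaaa[q1]aaa  (head at position 4)
Step 5: move right → Xaaaa[q1]aa  (head at position 5)
Step 6: move right → Xaaaaa[q1]a  (head at position 6)
Step 7: move right → Xaaaaaa[q1]□  (head at position 7)
Step 8: move right → Xaaaaaa#[q2]□  (head at position 8)
Step 9: move left → Xaaaaaa[q3]#a  (head at position 7)

After 9 steps, the head is at position 7.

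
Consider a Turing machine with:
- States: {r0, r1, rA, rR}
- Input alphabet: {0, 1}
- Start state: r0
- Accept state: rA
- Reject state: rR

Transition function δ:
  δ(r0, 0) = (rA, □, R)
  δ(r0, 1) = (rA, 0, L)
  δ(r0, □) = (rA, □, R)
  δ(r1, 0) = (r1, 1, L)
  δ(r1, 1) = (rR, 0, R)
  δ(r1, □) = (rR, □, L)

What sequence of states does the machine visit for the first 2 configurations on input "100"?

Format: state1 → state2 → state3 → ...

Execution trace:
Initial: [r0]100
Step 1: δ(r0, 1) = (rA, 0, L) → [rA]□000

The machine reaches the accept state rA and halts.

State sequence: r0 → rA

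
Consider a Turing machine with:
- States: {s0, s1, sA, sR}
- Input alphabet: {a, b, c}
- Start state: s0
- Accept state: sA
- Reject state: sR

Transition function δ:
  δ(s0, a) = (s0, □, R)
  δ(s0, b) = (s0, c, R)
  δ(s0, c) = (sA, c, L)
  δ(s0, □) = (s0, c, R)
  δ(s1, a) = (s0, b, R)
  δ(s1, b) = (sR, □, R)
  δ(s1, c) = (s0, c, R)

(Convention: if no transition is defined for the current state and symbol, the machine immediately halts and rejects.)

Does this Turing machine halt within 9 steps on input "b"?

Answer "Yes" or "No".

Execution trace:
Initial: [s0]b
Step 1: δ(s0, b) = (s0, c, R) → c[s0]□
Step 2: δ(s0, □) = (s0, c, R) → cc[s0]□
Step 3: δ(s0, □) = (s0, c, R) → ccc[s0]□
Step 4: δ(s0, □) = (s0, c, R) → cccc[s0]□
Step 5: δ(s0, □) = (s0, c, R) → ccccc[s0]□
Step 6: δ(s0, □) = (s0, c, R) → cccccc[s0]□
Step 7: δ(s0, □) = (s0, c, R) → ccccccc[s0]□
Step 8: δ(s0, □) = (s0, c, R) → cccccccc[s0]□
Step 9: δ(s0, □) = (s0, c, R) → ccccccccc[s0]□

The machine has not reached a halting state after 9 steps.
The machine did not halt within the 9-step bound.

Answer: No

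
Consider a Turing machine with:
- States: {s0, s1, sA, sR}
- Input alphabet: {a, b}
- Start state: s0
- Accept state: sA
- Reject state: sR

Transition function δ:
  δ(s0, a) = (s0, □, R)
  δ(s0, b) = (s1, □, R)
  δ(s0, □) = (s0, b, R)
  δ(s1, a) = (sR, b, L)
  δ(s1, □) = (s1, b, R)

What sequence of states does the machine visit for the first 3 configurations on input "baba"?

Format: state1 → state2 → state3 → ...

Execution trace:
Initial: [s0]baba
Step 1: δ(s0, b) = (s1, □, R) → □[s1]aba
Step 2: δ(s1, a) = (sR, b, L) → [sR]□bba

The machine reaches the reject state sR and halts.

State sequence: s0 → s1 → sR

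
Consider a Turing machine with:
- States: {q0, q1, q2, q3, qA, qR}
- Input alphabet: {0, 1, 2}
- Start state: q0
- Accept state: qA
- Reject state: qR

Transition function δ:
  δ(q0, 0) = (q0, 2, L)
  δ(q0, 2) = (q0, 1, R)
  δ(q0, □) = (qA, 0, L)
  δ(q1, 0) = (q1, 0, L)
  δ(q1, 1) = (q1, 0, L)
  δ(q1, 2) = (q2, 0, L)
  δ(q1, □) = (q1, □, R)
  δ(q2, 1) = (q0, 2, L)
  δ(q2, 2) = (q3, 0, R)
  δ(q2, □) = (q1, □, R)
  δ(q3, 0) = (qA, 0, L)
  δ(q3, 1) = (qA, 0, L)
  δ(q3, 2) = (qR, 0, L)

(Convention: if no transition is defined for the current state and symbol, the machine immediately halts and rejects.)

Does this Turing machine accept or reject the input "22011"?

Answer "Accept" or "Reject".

Execution trace:
Initial: [q0]22011
Step 1: δ(q0, 2) = (q0, 1, R) → 1[q0]2011
Step 2: δ(q0, 2) = (q0, 1, R) → 11[q0]011
Step 3: δ(q0, 0) = (q0, 2, L) → 1[q0]1211

No transition is defined for δ(q0, 1). By convention the machine halts and rejects.

Answer: Reject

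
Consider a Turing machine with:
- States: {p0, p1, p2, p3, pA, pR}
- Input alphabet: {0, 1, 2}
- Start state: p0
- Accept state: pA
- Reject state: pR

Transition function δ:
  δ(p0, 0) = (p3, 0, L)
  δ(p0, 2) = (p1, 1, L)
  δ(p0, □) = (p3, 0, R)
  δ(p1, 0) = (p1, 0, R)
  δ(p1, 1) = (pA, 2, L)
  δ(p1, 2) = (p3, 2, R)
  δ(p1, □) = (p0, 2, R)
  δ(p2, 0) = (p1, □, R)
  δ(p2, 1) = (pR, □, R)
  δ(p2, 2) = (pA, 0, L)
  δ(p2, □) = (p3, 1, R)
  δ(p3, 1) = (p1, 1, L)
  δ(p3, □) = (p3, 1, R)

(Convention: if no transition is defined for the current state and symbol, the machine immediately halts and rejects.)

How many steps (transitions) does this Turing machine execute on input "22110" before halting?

Execution trace:
Initial: [p0]22110
Step 1: δ(p0, 2) = (p1, 1, L) → [p1]□12110
Step 2: δ(p1, □) = (p0, 2, R) → 2[p0]12110

No transition is defined for δ(p0, 1). By convention the machine halts and rejects.

The machine executed 2 steps before halting.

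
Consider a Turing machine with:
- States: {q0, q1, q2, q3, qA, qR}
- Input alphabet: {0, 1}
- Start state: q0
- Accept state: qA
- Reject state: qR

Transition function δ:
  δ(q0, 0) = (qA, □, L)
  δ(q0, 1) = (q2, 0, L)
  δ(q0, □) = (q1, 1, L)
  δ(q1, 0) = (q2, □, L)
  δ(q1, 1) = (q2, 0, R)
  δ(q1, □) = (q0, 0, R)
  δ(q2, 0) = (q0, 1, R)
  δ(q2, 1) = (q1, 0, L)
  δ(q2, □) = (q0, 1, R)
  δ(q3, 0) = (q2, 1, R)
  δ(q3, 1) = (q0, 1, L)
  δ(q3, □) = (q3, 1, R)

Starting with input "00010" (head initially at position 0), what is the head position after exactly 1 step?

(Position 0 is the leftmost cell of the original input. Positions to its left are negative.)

Execution trace (head position shown):
Step 0: [q0]00010  (head at position 0)
Step 1: move left → [qA]□□0010  (head at position -1)

After 1 step, the head is at position -1.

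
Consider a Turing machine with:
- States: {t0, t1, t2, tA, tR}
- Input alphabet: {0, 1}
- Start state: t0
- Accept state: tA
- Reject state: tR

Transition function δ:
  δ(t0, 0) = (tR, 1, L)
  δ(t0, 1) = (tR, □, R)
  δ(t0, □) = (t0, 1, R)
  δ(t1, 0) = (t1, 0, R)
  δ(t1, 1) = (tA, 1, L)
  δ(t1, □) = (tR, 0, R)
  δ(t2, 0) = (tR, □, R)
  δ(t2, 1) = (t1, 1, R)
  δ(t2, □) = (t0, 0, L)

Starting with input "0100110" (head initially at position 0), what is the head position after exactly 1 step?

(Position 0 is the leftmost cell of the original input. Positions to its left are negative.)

Execution trace (head position shown):
Step 0: [t0]0100110  (head at position 0)
Step 1: move left → [tR]□1100110  (head at position -1)

After 1 step, the head is at position -1.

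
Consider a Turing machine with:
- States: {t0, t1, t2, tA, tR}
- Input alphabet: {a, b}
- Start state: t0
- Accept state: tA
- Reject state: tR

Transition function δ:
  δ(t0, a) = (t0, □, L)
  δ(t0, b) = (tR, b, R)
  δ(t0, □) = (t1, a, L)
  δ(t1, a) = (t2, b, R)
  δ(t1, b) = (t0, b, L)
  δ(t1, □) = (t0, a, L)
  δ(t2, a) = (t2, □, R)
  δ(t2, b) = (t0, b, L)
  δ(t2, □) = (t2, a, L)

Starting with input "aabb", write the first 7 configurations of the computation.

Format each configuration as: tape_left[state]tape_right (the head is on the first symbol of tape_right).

Transitions applied:
Step 1: δ(t0, a) = (t0, □, L)
Step 2: δ(t0, □) = (t1, a, L)
Step 3: δ(t1, □) = (t0, a, L)
Step 4: δ(t0, □) = (t1, a, L)
Step 5: δ(t1, □) = (t0, a, L)
Step 6: δ(t0, □) = (t1, a, L)

The first 7 configurations are:
[t0]aabb ⊢ [t0]□□abb ⊢ [t1]□a□abb ⊢ [t0]□aa□abb ⊢ [t1]□aaa□abb ⊢ [t0]□aaaa□abb ⊢ [t1]□aaaaa□abb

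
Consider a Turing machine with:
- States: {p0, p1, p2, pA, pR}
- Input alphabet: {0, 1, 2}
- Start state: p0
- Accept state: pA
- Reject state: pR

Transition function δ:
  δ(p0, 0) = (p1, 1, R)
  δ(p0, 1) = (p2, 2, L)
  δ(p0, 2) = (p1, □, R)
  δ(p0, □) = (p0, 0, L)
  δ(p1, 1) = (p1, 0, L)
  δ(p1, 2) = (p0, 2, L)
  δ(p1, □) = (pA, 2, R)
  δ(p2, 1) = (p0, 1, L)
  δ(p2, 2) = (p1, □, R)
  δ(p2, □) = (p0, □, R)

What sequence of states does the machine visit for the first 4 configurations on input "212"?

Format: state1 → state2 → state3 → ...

Execution trace:
Initial: [p0]212
Step 1: δ(p0, 2) = (p1, □, R) → □[p1]12
Step 2: δ(p1, 1) = (p1, 0, L) → [p1]□02
Step 3: δ(p1, □) = (pA, 2, R) → 2[pA]02

The machine reaches the accept state pA and halts.

State sequence: p0 → p1 → p1 → pA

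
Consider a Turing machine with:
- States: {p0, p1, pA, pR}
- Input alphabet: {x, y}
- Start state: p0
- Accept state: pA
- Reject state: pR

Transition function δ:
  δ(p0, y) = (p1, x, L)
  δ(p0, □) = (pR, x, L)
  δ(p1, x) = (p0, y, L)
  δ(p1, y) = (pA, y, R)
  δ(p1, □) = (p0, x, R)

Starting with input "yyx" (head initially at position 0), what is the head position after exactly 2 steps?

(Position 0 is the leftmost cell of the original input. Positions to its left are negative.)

Execution trace (head position shown):
Step 0: [p0]yyx  (head at position 0)
Step 1: move left → [p1]□xyx  (head at position -1)
Step 2: move right → x[p0]xyx  (head at position 0)

After 2 steps, the head is at position 0.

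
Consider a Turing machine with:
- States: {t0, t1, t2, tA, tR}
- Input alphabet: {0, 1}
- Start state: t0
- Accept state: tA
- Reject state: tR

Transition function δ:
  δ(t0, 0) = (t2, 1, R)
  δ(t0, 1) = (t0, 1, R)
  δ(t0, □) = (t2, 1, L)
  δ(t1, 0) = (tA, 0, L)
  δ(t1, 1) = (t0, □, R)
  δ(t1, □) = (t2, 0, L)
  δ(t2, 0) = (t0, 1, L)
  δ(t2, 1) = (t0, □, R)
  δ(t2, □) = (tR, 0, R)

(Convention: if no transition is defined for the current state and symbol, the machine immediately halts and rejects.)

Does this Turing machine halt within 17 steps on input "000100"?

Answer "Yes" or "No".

Execution trace:
Initial: [t0]000100
Step 1: δ(t0, 0) = (t2, 1, R) → 1[t2]00100
Step 2: δ(t2, 0) = (t0, 1, L) → [t0]110100
Step 3: δ(t0, 1) = (t0, 1, R) → 1[t0]10100
Step 4: δ(t0, 1) = (t0, 1, R) → 11[t0]0100
Step 5: δ(t0, 0) = (t2, 1, R) → 111[t2]100
Step 6: δ(t2, 1) = (t0, □, R) → 111□[t0]00
Step 7: δ(t0, 0) = (t2, 1, R) → 111□1[t2]0
Step 8: δ(t2, 0) = (t0, 1, L) → 111□[t0]11
Step 9: δ(t0, 1) = (t0, 1, R) → 111□1[t0]1
Step 10: δ(t0, 1) = (t0, 1, R) → 111□11[t0]□
Step 11: δ(t0, □) = (t2, 1, L) → 111□1[t2]11
Step 12: δ(t2, 1) = (t0, □, R) → 111□1□[t0]1
Step 13: δ(t0, 1) = (t0, 1, R) → 111□1□1[t0]□
Step 14: δ(t0, □) = (t2, 1, L) → 111□1□[t2]11
Step 15: δ(t2, 1) = (t0, □, R) → 111□1□□[t0]1
Step 16: δ(t0, 1) = (t0, 1, R) → 111□1□□1[t0]□
Step 17: δ(t0, □) = (t2, 1, L) → 111□1□□[t2]11

The machine has not reached a halting state after 17 steps.
The machine did not halt within the 17-step bound.

Answer: No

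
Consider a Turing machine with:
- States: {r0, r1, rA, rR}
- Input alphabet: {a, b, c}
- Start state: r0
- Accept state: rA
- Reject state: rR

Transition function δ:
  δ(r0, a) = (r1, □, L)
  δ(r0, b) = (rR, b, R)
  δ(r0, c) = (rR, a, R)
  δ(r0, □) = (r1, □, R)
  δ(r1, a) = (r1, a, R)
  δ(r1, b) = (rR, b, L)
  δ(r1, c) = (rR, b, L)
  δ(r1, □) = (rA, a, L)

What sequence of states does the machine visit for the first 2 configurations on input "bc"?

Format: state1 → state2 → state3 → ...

Execution trace:
Initial: [r0]bc
Step 1: δ(r0, b) = (rR, b, R) → b[rR]c

The machine reaches the reject state rR and halts.

State sequence: r0 → rR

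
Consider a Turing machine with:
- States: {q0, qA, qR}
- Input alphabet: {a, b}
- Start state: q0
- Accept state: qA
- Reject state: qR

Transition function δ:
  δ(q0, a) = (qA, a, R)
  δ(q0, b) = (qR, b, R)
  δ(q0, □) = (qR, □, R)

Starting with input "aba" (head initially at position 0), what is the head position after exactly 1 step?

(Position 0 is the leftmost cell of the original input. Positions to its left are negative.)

Execution trace (head position shown):
Step 0: [q0]aba  (head at position 0)
Step 1: move right → a[qA]ba  (head at position 1)

After 1 step, the head is at position 1.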